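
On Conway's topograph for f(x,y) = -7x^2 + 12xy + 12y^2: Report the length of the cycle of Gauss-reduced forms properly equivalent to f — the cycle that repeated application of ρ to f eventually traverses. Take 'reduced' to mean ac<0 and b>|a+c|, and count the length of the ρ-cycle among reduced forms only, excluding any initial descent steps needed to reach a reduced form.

D = 480, ⌊√D⌋ = 21
river: ρ → (12,12,-7)
river: ρ → (-7,16,8)
river: ρ → (8,16,-7)
river: ρ → (-7,12,12)
ρ-cycle length = 4 (tail of 0 descent steps not counted)

4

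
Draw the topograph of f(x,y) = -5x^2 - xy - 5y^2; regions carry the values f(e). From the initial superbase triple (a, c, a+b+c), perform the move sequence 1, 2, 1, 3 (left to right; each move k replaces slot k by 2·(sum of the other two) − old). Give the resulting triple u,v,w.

start (-5,-5,-11) = (f(1,0),f(0,1),f(1,1))
replace slot 1: 2·((-5)+(-11)) − (-5) = -27 → (-27,-5,-11)
replace slot 2: 2·((-27)+(-11)) − (-5) = -71 → (-27,-71,-11)
replace slot 1: 2·((-71)+(-11)) − (-27) = -137 → (-137,-71,-11)
replace slot 3: 2·((-137)+(-71)) − (-11) = -405 → (-137,-71,-405)

-137,-71,-405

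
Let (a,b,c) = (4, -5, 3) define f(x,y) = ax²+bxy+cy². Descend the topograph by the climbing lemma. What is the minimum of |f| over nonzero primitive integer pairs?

translate: b→3 (≡-5 mod 8), so (4,-5,3)→(4,3,2)
flip: (4,3,2)→(2,-3,4)
translate: b→1 (≡-3 mod 4), so (2,-3,4)→(2,1,3)
reduced (well bottom): (2,1,3) with a≤c, −a<b≤a
well minimum = a = 2

2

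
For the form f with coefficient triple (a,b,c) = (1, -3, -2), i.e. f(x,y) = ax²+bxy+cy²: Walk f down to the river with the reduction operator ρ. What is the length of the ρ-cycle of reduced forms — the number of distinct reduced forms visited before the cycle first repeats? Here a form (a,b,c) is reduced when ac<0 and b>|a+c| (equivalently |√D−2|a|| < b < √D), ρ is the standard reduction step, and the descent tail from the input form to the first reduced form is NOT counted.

D = 17, ⌊√D⌋ = 4
descent: ρ → (-2,3,1)  [lands on river]
river: ρ → (1,3,-2)
river: ρ → (-2,1,2)
river: ρ → (2,3,-1)
river: ρ → (-1,3,2)
river: ρ → (2,1,-2)
ρ-cycle length = 6 (tail of 1 descent step not counted)

6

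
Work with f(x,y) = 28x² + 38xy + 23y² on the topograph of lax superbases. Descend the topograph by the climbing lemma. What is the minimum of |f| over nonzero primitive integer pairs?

translate: b→-18 (≡38 mod 56), so (28,38,23)→(28,-18,13)
flip: (28,-18,13)→(13,18,28)
translate: b→-8 (≡18 mod 26), so (13,18,28)→(13,-8,23)
reduced (well bottom): (13,-8,23) with a≤c, −a<b≤a
well minimum = a = 13

13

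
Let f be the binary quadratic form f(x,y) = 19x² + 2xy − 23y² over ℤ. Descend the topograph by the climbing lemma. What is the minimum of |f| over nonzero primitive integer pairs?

descent: ρ → (-23,-2,19)
descent: ρ → (19,40,-2)  [lands on river]
river: ρ → (-2,40,19)
river: ρ → (19,36,-6)
river: ρ → (-6,36,19)
closes: descent 2, river 4
min |a| on river = 2

2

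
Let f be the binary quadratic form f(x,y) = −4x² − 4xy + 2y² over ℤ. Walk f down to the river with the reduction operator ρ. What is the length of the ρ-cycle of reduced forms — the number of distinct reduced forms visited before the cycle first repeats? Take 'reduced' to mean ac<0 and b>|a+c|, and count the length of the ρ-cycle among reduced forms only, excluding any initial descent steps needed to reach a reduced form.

D = 48, ⌊√D⌋ = 6
descent: ρ → (2,4,-4)  [lands on river]
river: ρ → (-4,4,2)
ρ-cycle length = 2 (tail of 1 descent step not counted)

2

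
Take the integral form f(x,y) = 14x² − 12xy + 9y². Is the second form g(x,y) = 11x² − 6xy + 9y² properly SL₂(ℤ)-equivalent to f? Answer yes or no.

D₁ = -360, D₂ = -360
f: flip: (14,-12,9)→(9,12,14)
f: translate: b→-6 (≡12 mod 18), so (9,12,14)→(9,-6,11)
f: reduced (well bottom): (9,-6,11) with a≤c, −a<b≤a
g: flip: (11,-6,9)→(9,6,11)
g: reduced (well bottom): (9,6,11) with a≤c, −a<b≤a
reduced forms (9, -6, 11) vs (9, 6, 11) ⇒ inequivalent

no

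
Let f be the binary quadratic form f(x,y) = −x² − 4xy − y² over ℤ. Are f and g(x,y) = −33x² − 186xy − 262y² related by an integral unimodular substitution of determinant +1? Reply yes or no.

D₁ = 12, D₂ = 12
river cycle of f (length 2): (-1, 2, 2), (2, 2, -1)
river cycle of g (length 2): (-1, 2, 2), (2, 2, -1)
cycles coincide ⇒ equivalent

yes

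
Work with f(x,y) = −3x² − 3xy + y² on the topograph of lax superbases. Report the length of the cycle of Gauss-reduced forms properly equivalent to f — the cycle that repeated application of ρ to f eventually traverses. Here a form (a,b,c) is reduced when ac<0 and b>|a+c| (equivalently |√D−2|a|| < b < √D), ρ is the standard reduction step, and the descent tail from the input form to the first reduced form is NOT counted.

D = 21, ⌊√D⌋ = 4
descent: ρ → (1,3,-3)  [lands on river]
river: ρ → (-3,3,1)
ρ-cycle length = 2 (tail of 1 descent step not counted)

2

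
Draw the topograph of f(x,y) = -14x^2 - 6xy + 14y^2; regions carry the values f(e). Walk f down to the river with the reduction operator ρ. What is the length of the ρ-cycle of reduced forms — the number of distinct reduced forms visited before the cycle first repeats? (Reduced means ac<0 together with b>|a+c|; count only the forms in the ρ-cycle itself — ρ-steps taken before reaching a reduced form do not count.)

D = 820, ⌊√D⌋ = 28
descent: ρ → (14,6,-14)  [lands on river]
river: ρ → (-14,22,6)
river: ρ → (6,26,-6)
river: ρ → (-6,22,14)
ρ-cycle length = 4 (tail of 1 descent step not counted)

4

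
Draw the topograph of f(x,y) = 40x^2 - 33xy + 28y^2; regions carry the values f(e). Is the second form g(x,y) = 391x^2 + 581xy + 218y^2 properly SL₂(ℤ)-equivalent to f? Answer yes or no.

D₁ = -3391, D₂ = -3391
f: flip: (40,-33,28)→(28,33,40)
f: translate: b→-23 (≡33 mod 56), so (28,33,40)→(28,-23,35)
f: reduced (well bottom): (28,-23,35) with a≤c, −a<b≤a
g: translate: b→-201 (≡581 mod 782), so (391,581,218)→(391,-201,28)
g: flip: (391,-201,28)→(28,201,391)
g: translate: b→-23 (≡201 mod 56), so (28,201,391)→(28,-23,35)
g: reduced (well bottom): (28,-23,35) with a≤c, −a<b≤a
reduced forms (28, -23, 35) vs (28, -23, 35) ⇒ equivalent

yes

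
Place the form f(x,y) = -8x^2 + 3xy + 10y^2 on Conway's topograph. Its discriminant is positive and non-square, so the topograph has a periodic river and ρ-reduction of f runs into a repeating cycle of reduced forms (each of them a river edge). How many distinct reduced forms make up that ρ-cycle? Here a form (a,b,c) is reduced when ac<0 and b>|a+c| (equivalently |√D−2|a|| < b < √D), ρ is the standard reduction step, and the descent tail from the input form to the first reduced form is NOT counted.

D = 329, ⌊√D⌋ = 18
river: ρ → (10,17,-1)
river: ρ → (-1,17,10)
river: ρ → (10,3,-8)
river: ρ → (-8,13,5)
river: ρ → (5,17,-2)
river: ρ → (-2,15,13)
river: ρ → (13,11,-4)
river: ρ → (-4,13,10)
river: ρ → (10,7,-7)
river: ρ → (-7,7,10)
river: ρ → (10,13,-4)
river: ρ → (-4,11,13)
river: ρ → (13,15,-2)
river: ρ → (-2,17,5)
river: ρ → (5,13,-8)
river: ρ → (-8,3,10)
ρ-cycle length = 16 (tail of 0 descent steps not counted)

16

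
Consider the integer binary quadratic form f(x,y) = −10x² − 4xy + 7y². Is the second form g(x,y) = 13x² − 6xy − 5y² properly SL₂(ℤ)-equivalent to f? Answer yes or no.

D₁ = 296, D₂ = 296
river cycle of f (length 10): (7, 4, -10), (-10, 16, 1), (1, 16, -10), (-10, 4, 7), (7, 10, -7), (-7, 4, 10), (10, 16, -1), (-1, 16, 10), (10, 4, -7), (-7, 10, 7)
river cycle of g (length 6): (-5, 16, 2), (2, 16, -5), (-5, 14, 5), (5, 16, -2), (-2, 16, 5), (5, 14, -5)
cycles differ ⇒ inequivalent

no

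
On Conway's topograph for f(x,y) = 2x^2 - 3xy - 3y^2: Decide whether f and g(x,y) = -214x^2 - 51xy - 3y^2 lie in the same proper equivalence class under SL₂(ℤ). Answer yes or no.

D₁ = 33, D₂ = 33
river cycle of f (length 4): (-3, 3, 2), (2, 5, -1), (-1, 5, 2), (2, 3, -3)
river cycle of g (length 4): (-3, 3, 2), (2, 5, -1), (-1, 5, 2), (2, 3, -3)
cycles coincide ⇒ equivalent

yes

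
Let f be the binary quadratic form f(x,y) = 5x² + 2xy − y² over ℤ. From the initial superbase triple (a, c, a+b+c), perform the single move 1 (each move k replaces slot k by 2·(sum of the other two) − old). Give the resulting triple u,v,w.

start (5,-1,6) = (f(1,0),f(0,1),f(1,1))
replace slot 1: 2·((-1)+6) − 5 = 5 → (5,-1,6)

5,-1,6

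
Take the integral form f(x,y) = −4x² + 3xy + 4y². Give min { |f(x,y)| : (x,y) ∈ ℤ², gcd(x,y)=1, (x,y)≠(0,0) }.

river: ρ → (4,5,-3)
river: ρ → (-3,7,2)
river: ρ → (2,5,-6)
river: ρ → (-6,7,1)
river: ρ → (1,7,-6)
river: ρ → (-6,5,2)
river: ρ → (2,7,-3)
river: ρ → (-3,5,4)
river: ρ → (4,3,-4)
river: ρ → (-4,5,3)
river: ρ → (3,7,-2)
river: ρ → (-2,5,6)
river: ρ → (6,7,-1)
river: ρ → (-1,7,6)
river: ρ → (6,5,-2)
river: ρ → (-2,7,3)
river: ρ → (3,5,-4)
river: ρ → (-4,3,4)
closes: descent 0, river 18
min |a| on river = 1

1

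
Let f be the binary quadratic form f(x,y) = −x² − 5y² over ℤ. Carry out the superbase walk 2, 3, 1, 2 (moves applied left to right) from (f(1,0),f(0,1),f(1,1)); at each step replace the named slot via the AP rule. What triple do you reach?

start (-1,-5,-6) = (f(1,0),f(0,1),f(1,1))
replace slot 2: 2·((-1)+(-6)) − (-5) = -9 → (-1,-9,-6)
replace slot 3: 2·((-1)+(-9)) − (-6) = -14 → (-1,-9,-14)
replace slot 1: 2·((-9)+(-14)) − (-1) = -45 → (-45,-9,-14)
replace slot 2: 2·((-45)+(-14)) − (-9) = -109 → (-45,-109,-14)

-45,-109,-14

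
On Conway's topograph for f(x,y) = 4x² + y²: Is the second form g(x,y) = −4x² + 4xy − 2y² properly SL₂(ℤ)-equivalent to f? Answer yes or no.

D₁ = -16, D₂ = -16
f: flip: (4,0,1)→(1,0,4)
f: reduced (well bottom): (1,0,4) with a≤c, −a<b≤a
g is negative-definite; reduce −g:
−g: translate: b→4 (≡-4 mod 8), so (4,-4,2)→(4,4,2)
−g: flip: (4,4,2)→(2,-4,4)
−g: translate: b→0 (≡-4 mod 4), so (2,-4,4)→(2,0,2)
−g: reduced (well bottom): (2,0,2) with a≤c, −a<b≤a
flip sign back: reduced form of g is (-2,0,-2)
reduced forms (1, 0, 4) vs (-2, 0, -2) ⇒ inequivalent

no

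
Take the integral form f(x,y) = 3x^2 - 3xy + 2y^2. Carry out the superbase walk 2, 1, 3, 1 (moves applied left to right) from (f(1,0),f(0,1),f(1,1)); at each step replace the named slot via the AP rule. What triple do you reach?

start (3,2,2) = (f(1,0),f(0,1),f(1,1))
replace slot 2: 2·(3+2) − 2 = 8 → (3,8,2)
replace slot 1: 2·(8+2) − 3 = 17 → (17,8,2)
replace slot 3: 2·(17+8) − 2 = 48 → (17,8,48)
replace slot 1: 2·(8+48) − 17 = 95 → (95,8,48)

95,8,48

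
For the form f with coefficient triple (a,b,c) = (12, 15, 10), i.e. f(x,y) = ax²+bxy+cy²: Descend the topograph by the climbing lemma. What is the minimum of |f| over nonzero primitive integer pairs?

translate: b→-9 (≡15 mod 24), so (12,15,10)→(12,-9,7)
flip: (12,-9,7)→(7,9,12)
translate: b→-5 (≡9 mod 14), so (7,9,12)→(7,-5,10)
reduced (well bottom): (7,-5,10) with a≤c, −a<b≤a
well minimum = a = 7

7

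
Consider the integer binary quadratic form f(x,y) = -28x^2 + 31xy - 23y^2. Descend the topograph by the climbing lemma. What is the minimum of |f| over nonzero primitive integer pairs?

translate: b→25 (≡-31 mod 56), so (28,-31,23)→(28,25,20)
flip: (28,25,20)→(20,-25,28)
translate: b→15 (≡-25 mod 40), so (20,-25,28)→(20,15,23)
reduced (well bottom): (20,15,23) with a≤c, −a<b≤a
well minimum |f| = |-20| = 20 (negative-definite)

20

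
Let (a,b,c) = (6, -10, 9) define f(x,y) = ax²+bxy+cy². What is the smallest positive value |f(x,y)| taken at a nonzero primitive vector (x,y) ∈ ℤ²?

translate: b→2 (≡-10 mod 12), so (6,-10,9)→(6,2,5)
flip: (6,2,5)→(5,-2,6)
reduced (well bottom): (5,-2,6) with a≤c, −a<b≤a
well minimum = a = 5

5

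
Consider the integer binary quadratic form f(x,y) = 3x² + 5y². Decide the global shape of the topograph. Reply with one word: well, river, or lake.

D = b²−4ac = 0² − 4·3·5 = -60
D < 0 ⇒ definite ⇒ every region one sign ⇒ single well

well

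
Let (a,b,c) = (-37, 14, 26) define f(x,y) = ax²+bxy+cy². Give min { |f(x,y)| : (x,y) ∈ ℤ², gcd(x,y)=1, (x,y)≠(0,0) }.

river: ρ → (26,38,-25)
river: ρ → (-25,62,2)
river: ρ → (2,62,-25)
river: ρ → (-25,38,26)
river: ρ → (26,14,-37)
river: ρ → (-37,60,3)
river: ρ → (3,60,-37)
river: ρ → (-37,14,26)
closes: descent 0, river 8
min |a| on river = 2

2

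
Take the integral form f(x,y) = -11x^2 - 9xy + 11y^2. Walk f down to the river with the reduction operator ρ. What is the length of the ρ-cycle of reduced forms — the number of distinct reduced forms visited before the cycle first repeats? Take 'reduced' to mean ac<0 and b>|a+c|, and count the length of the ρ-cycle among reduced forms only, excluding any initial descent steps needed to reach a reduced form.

D = 565, ⌊√D⌋ = 23
descent: ρ → (11,9,-11)  [lands on river]
river: ρ → (-11,13,9)
river: ρ → (9,23,-1)
river: ρ → (-1,23,9)
river: ρ → (9,13,-11)
river: ρ → (-11,9,11)
river: ρ → (11,13,-9)
river: ρ → (-9,23,1)
river: ρ → (1,23,-9)
river: ρ → (-9,13,11)
ρ-cycle length = 10 (tail of 1 descent step not counted)

10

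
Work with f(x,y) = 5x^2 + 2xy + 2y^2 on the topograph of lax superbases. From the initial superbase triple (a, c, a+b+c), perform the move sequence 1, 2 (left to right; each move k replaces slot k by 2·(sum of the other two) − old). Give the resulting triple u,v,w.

start (5,2,9) = (f(1,0),f(0,1),f(1,1))
replace slot 1: 2·(2+9) − 5 = 17 → (17,2,9)
replace slot 2: 2·(17+9) − 2 = 50 → (17,50,9)

17,50,9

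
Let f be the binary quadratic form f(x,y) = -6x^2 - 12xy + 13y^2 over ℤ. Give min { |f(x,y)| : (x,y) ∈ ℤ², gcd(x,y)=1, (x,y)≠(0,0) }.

descent: ρ → (13,12,-6)  [lands on river]
river: ρ → (-6,12,13)
river: ρ → (13,14,-5)
river: ρ → (-5,16,10)
river: ρ → (10,4,-11)
river: ρ → (-11,18,3)
river: ρ → (3,18,-11)
river: ρ → (-11,4,10)
river: ρ → (10,16,-5)
river: ρ → (-5,14,13)
closes: descent 1, river 10
min |a| on river = 3

3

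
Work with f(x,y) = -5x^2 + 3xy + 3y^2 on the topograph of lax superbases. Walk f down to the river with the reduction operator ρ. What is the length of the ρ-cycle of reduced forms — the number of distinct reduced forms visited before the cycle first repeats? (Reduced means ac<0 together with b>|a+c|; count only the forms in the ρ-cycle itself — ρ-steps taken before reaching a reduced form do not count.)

D = 69, ⌊√D⌋ = 8
river: ρ → (3,3,-5)
river: ρ → (-5,7,1)
river: ρ → (1,7,-5)
river: ρ → (-5,3,3)
ρ-cycle length = 4 (tail of 0 descent steps not counted)

4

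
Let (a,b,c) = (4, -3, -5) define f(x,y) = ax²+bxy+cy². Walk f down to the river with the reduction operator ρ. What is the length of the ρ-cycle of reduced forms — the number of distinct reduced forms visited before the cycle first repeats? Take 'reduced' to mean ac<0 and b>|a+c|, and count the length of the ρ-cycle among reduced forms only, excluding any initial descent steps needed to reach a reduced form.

D = 89, ⌊√D⌋ = 9
descent: ρ → (-5,3,4)  [lands on river]
river: ρ → (4,5,-4)
river: ρ → (-4,3,5)
river: ρ → (5,7,-2)
river: ρ → (-2,9,1)
river: ρ → (1,9,-2)
river: ρ → (-2,7,5)
river: ρ → (5,3,-4)
river: ρ → (-4,5,4)
river: ρ → (4,3,-5)
river: ρ → (-5,7,2)
river: ρ → (2,9,-1)
river: ρ → (-1,9,2)
river: ρ → (2,7,-5)
ρ-cycle length = 14 (tail of 1 descent step not counted)

14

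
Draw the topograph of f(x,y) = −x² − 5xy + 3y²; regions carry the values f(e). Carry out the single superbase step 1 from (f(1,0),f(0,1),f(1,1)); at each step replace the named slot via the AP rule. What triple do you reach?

start (-1,3,-3) = (f(1,0),f(0,1),f(1,1))
replace slot 1: 2·(3+(-3)) − (-1) = 1 → (1,3,-3)

1,3,-3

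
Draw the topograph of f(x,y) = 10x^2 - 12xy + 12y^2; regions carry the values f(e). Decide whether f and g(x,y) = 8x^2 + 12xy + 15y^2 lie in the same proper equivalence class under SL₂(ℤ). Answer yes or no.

D₁ = -336, D₂ = -336
f: translate: b→8 (≡-12 mod 20), so (10,-12,12)→(10,8,10)
f: reduced (well bottom): (10,8,10) with a≤c, −a<b≤a
g: translate: b→-4 (≡12 mod 16), so (8,12,15)→(8,-4,11)
g: reduced (well bottom): (8,-4,11) with a≤c, −a<b≤a
reduced forms (10, 8, 10) vs (8, -4, 11) ⇒ inequivalent

no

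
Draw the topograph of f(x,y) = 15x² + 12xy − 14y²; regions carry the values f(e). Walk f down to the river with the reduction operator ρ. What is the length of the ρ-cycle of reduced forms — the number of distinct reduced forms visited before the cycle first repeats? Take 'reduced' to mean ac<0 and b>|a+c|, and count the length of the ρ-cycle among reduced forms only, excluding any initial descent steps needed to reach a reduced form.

D = 984, ⌊√D⌋ = 31
river: ρ → (-14,16,13)
river: ρ → (13,10,-17)
river: ρ → (-17,24,6)
river: ρ → (6,24,-17)
river: ρ → (-17,10,13)
river: ρ → (13,16,-14)
river: ρ → (-14,12,15)
river: ρ → (15,18,-11)
river: ρ → (-11,26,7)
river: ρ → (7,30,-3)
river: ρ → (-3,30,7)
river: ρ → (7,26,-11)
river: ρ → (-11,18,15)
river: ρ → (15,12,-14)
ρ-cycle length = 14 (tail of 0 descent steps not counted)

14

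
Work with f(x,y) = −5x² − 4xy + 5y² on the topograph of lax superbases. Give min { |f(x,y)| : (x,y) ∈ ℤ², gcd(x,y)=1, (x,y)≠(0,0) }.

descent: ρ → (5,4,-5)  [lands on river]
river: ρ → (-5,6,4)
river: ρ → (4,10,-1)
river: ρ → (-1,10,4)
river: ρ → (4,6,-5)
river: ρ → (-5,4,5)
river: ρ → (5,6,-4)
river: ρ → (-4,10,1)
river: ρ → (1,10,-4)
river: ρ → (-4,6,5)
closes: descent 1, river 10
min |a| on river = 1

1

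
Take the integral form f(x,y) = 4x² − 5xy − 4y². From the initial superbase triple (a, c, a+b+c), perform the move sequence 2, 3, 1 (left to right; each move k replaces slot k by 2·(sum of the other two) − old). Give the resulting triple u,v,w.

start (4,-4,-5) = (f(1,0),f(0,1),f(1,1))
replace slot 2: 2·(4+(-5)) − (-4) = 2 → (4,2,-5)
replace slot 3: 2·(4+2) − (-5) = 17 → (4,2,17)
replace slot 1: 2·(2+17) − 4 = 34 → (34,2,17)

34,2,17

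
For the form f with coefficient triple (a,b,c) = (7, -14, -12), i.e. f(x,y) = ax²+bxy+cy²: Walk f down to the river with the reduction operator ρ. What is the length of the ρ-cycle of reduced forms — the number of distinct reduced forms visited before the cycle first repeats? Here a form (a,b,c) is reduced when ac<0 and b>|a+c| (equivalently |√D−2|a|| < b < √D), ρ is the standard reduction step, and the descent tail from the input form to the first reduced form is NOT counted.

D = 532, ⌊√D⌋ = 23
descent: ρ → (-12,14,7)  [lands on river]
river: ρ → (7,14,-12)
river: ρ → (-12,10,9)
river: ρ → (9,8,-13)
river: ρ → (-13,18,4)
river: ρ → (4,22,-3)
river: ρ → (-3,20,11)
river: ρ → (11,2,-12)
river: ρ → (-12,22,1)
river: ρ → (1,22,-12)
river: ρ → (-12,2,11)
river: ρ → (11,20,-3)
river: ρ → (-3,22,4)
river: ρ → (4,18,-13)
river: ρ → (-13,8,9)
river: ρ → (9,10,-12)
ρ-cycle length = 16 (tail of 1 descent step not counted)

16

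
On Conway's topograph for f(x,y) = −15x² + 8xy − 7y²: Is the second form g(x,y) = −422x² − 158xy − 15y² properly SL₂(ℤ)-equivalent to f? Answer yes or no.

D₁ = -356, D₂ = -356
f is negative-definite; reduce −f:
−f: flip: (15,-8,7)→(7,8,15)
−f: translate: b→-6 (≡8 mod 14), so (7,8,15)→(7,-6,14)
−f: reduced (well bottom): (7,-6,14) with a≤c, −a<b≤a
flip sign back: reduced form of f is (-7,6,-14)
g is negative-definite; reduce −g:
−g: flip: (422,158,15)→(15,-158,422)
−g: translate: b→-8 (≡-158 mod 30), so (15,-158,422)→(15,-8,7)
−g: flip: (15,-8,7)→(7,8,15)
−g: translate: b→-6 (≡8 mod 14), so (7,8,15)→(7,-6,14)
−g: reduced (well bottom): (7,-6,14) with a≤c, −a<b≤a
flip sign back: reduced form of g is (-7,6,-14)
reduced forms (-7, 6, -14) vs (-7, 6, -14) ⇒ equivalent

yes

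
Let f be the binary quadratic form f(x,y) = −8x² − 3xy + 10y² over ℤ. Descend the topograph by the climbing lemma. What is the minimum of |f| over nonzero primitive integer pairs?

descent: ρ → (10,3,-8)  [lands on river]
river: ρ → (-8,13,5)
river: ρ → (5,17,-2)
river: ρ → (-2,15,13)
river: ρ → (13,11,-4)
river: ρ → (-4,13,10)
river: ρ → (10,7,-7)
river: ρ → (-7,7,10)
river: ρ → (10,13,-4)
river: ρ → (-4,11,13)
river: ρ → (13,15,-2)
river: ρ → (-2,17,5)
river: ρ → (5,13,-8)
river: ρ → (-8,3,10)
river: ρ → (10,17,-1)
river: ρ → (-1,17,10)
closes: descent 1, river 16
min |a| on river = 1

1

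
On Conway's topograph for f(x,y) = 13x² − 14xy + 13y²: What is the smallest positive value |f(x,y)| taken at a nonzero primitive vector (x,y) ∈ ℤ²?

translate: b→12 (≡-14 mod 26), so (13,-14,13)→(13,12,12)
flip: (13,12,12)→(12,-12,13)
translate: b→12 (≡-12 mod 24), so (12,-12,13)→(12,12,13)
reduced (well bottom): (12,12,13) with a≤c, −a<b≤a
well minimum = a = 12

12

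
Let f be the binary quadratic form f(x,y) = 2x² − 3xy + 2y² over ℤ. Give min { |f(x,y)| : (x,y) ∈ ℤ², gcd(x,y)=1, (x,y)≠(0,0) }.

translate: b→1 (≡-3 mod 4), so (2,-3,2)→(2,1,1)
flip: (2,1,1)→(1,-1,2)
translate: b→1 (≡-1 mod 2), so (1,-1,2)→(1,1,2)
reduced (well bottom): (1,1,2) with a≤c, −a<b≤a
well minimum = a = 1

1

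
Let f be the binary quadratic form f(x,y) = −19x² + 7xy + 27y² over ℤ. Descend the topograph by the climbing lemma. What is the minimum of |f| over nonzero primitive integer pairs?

descent: ρ → (27,-7,-19)
descent: ρ → (-19,45,1)  [lands on river]
river: ρ → (1,45,-19)
river: ρ → (-19,31,15)
river: ρ → (15,29,-21)
river: ρ → (-21,13,23)
river: ρ → (23,33,-11)
river: ρ → (-11,33,23)
river: ρ → (23,13,-21)
river: ρ → (-21,29,15)
river: ρ → (15,31,-19)
closes: descent 2, river 10
min |a| on river = 1

1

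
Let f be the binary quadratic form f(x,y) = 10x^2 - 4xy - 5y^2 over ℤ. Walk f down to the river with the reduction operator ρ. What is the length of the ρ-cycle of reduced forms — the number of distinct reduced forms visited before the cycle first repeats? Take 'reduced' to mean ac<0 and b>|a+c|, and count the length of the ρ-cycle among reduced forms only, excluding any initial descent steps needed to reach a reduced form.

D = 216, ⌊√D⌋ = 14
descent: ρ → (-5,14,1)  [lands on river]
river: ρ → (1,14,-5)
river: ρ → (-5,6,9)
river: ρ → (9,12,-2)
river: ρ → (-2,12,9)
river: ρ → (9,6,-5)
ρ-cycle length = 6 (tail of 1 descent step not counted)

6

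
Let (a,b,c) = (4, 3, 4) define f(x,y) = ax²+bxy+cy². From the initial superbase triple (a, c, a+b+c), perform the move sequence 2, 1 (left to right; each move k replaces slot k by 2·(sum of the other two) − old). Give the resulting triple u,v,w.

start (4,4,11) = (f(1,0),f(0,1),f(1,1))
replace slot 2: 2·(4+11) − 4 = 26 → (4,26,11)
replace slot 1: 2·(26+11) − 4 = 70 → (70,26,11)

70,26,11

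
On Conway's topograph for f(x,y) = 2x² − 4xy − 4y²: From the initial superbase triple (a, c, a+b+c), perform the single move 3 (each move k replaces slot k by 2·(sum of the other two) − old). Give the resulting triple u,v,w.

start (2,-4,-6) = (f(1,0),f(0,1),f(1,1))
replace slot 3: 2·(2+(-4)) − (-6) = 2 → (2,-4,2)

2,-4,2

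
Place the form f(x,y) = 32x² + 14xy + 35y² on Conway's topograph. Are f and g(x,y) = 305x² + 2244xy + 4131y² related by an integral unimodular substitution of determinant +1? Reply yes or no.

D₁ = -4284, D₂ = -4284
f: reduced (well bottom): (32,14,35) with a≤c, −a<b≤a
g: translate: b→-196 (≡2244 mod 610), so (305,2244,4131)→(305,-196,35)
g: flip: (305,-196,35)→(35,196,305)
g: translate: b→-14 (≡196 mod 70), so (35,196,305)→(35,-14,32)
g: flip: (35,-14,32)→(32,14,35)
g: reduced (well bottom): (32,14,35) with a≤c, −a<b≤a
reduced forms (32, 14, 35) vs (32, 14, 35) ⇒ equivalent

yes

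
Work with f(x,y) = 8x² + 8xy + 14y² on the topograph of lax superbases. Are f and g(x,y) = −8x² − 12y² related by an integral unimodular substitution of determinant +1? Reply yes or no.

D₁ = -384, D₂ = -384
f: reduced (well bottom): (8,8,14) with a≤c, −a<b≤a
g is negative-definite; reduce −g:
−g: reduced (well bottom): (8,0,12) with a≤c, −a<b≤a
flip sign back: reduced form of g is (-8,0,-12)
reduced forms (8, 8, 14) vs (-8, 0, -12) ⇒ inequivalent

no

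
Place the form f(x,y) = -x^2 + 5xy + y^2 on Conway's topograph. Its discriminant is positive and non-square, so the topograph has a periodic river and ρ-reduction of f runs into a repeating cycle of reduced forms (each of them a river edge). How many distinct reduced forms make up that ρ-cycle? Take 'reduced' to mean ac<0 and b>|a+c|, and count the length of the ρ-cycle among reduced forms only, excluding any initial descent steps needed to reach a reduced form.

D = 29, ⌊√D⌋ = 5
river: ρ → (1,5,-1)
river: ρ → (-1,5,1)
ρ-cycle length = 2 (tail of 0 descent steps not counted)

2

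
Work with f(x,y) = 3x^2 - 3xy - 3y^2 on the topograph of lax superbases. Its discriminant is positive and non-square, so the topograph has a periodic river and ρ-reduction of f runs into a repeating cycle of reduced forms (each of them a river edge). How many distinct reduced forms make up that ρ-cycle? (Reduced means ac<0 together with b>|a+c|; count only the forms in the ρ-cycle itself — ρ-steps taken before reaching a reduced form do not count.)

D = 45, ⌊√D⌋ = 6
descent: ρ → (-3,3,3)  [lands on river]
river: ρ → (3,3,-3)
ρ-cycle length = 2 (tail of 1 descent step not counted)

2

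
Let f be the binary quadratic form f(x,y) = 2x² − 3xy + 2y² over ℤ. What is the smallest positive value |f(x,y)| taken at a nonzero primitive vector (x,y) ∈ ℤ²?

translate: b→1 (≡-3 mod 4), so (2,-3,2)→(2,1,1)
flip: (2,1,1)→(1,-1,2)
translate: b→1 (≡-1 mod 2), so (1,-1,2)→(1,1,2)
reduced (well bottom): (1,1,2) with a≤c, −a<b≤a
well minimum = a = 1

1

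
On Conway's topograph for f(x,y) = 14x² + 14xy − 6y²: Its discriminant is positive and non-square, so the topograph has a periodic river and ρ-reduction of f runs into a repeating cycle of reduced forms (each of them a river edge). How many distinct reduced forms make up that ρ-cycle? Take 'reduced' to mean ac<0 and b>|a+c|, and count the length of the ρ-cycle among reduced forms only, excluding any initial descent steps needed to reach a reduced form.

D = 532, ⌊√D⌋ = 23
river: ρ → (-6,22,2)
river: ρ → (2,22,-6)
river: ρ → (-6,14,14)
river: ρ → (14,14,-6)
ρ-cycle length = 4 (tail of 0 descent steps not counted)

4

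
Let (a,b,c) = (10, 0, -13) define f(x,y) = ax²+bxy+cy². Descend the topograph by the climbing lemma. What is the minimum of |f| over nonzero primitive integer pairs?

descent: ρ → (-13,0,10)
descent: ρ → (10,20,-3)  [lands on river]
river: ρ → (-3,22,3)
river: ρ → (3,20,-10)
river: ρ → (-10,20,3)
river: ρ → (3,22,-3)
river: ρ → (-3,20,10)
closes: descent 2, river 6
min |a| on river = 3

3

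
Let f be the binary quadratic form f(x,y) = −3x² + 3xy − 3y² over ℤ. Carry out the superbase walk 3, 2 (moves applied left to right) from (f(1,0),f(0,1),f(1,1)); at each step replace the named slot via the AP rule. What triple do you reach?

start (-3,-3,-3) = (f(1,0),f(0,1),f(1,1))
replace slot 3: 2·((-3)+(-3)) − (-3) = -9 → (-3,-3,-9)
replace slot 2: 2·((-3)+(-9)) − (-3) = -21 → (-3,-21,-9)

-3,-21,-9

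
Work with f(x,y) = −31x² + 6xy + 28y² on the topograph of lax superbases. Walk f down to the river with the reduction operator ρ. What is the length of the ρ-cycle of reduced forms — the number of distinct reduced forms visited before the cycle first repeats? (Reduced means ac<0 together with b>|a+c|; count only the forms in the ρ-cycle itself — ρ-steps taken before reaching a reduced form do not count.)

D = 3508, ⌊√D⌋ = 59
river: ρ → (28,50,-9)
river: ρ → (-9,58,4)
river: ρ → (4,54,-37)
river: ρ → (-37,20,21)
river: ρ → (21,22,-36)
river: ρ → (-36,50,7)
river: ρ → (7,48,-43)
river: ρ → (-43,38,12)
river: ρ → (12,58,-3)
river: ρ → (-3,56,31)
river: ρ → (31,6,-28)
river: ρ → (-28,50,9)
river: ρ → (9,58,-4)
river: ρ → (-4,54,37)
river: ρ → (37,20,-21)
river: ρ → (-21,22,36)
river: ρ → (36,50,-7)
river: ρ → (-7,48,43)
river: ρ → (43,38,-12)
river: ρ → (-12,58,3)
river: ρ → (3,56,-31)
river: ρ → (-31,6,28)
ρ-cycle length = 22 (tail of 0 descent steps not counted)

22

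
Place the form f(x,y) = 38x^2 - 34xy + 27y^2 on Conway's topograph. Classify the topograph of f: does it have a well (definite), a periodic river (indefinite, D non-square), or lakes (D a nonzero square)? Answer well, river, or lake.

D = b²−4ac = (-34)² − 4·38·27 = -2948
D < 0 ⇒ definite ⇒ every region one sign ⇒ single well

well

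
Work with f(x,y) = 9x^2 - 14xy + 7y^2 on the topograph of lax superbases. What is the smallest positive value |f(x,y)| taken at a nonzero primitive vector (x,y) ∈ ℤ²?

translate: b→4 (≡-14 mod 18), so (9,-14,7)→(9,4,2)
flip: (9,4,2)→(2,-4,9)
translate: b→0 (≡-4 mod 4), so (2,-4,9)→(2,0,7)
reduced (well bottom): (2,0,7) with a≤c, −a<b≤a
well minimum = a = 2

2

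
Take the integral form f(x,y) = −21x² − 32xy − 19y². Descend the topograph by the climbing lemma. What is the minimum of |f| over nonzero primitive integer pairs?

translate: b→-10 (≡32 mod 42), so (21,32,19)→(21,-10,8)
flip: (21,-10,8)→(8,10,21)
translate: b→-6 (≡10 mod 16), so (8,10,21)→(8,-6,19)
reduced (well bottom): (8,-6,19) with a≤c, −a<b≤a
well minimum |f| = |-8| = 8 (negative-definite)

8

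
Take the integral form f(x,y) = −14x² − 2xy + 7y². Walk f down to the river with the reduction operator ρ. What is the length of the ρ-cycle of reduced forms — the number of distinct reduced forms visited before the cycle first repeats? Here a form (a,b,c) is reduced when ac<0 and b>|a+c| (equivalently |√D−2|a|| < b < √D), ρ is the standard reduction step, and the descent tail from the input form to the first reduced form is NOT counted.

D = 396, ⌊√D⌋ = 19
descent: ρ → (7,16,-5)  [lands on river]
river: ρ → (-5,14,10)
river: ρ → (10,6,-9)
river: ρ → (-9,12,7)
ρ-cycle length = 4 (tail of 1 descent step not counted)

4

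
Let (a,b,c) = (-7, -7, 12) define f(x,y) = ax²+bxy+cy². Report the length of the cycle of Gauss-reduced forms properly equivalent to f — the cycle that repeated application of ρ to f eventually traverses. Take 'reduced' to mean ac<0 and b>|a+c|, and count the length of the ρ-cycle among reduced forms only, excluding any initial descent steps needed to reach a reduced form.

D = 385, ⌊√D⌋ = 19
descent: ρ → (12,7,-7)  [lands on river]
river: ρ → (-7,7,12)
river: ρ → (12,17,-2)
river: ρ → (-2,19,3)
river: ρ → (3,17,-8)
river: ρ → (-8,15,5)
river: ρ → (5,15,-8)
river: ρ → (-8,17,3)
river: ρ → (3,19,-2)
river: ρ → (-2,17,12)
ρ-cycle length = 10 (tail of 1 descent step not counted)

10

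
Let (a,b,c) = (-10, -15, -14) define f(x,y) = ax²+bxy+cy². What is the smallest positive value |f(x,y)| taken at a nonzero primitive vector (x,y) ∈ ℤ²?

translate: b→-5 (≡15 mod 20), so (10,15,14)→(10,-5,9)
flip: (10,-5,9)→(9,5,10)
reduced (well bottom): (9,5,10) with a≤c, −a<b≤a
well minimum |f| = |-9| = 9 (negative-definite)

9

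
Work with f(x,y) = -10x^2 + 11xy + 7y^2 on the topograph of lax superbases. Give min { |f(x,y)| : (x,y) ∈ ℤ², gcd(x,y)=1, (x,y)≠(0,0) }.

river: ρ → (7,17,-4)
river: ρ → (-4,15,11)
river: ρ → (11,7,-8)
river: ρ → (-8,9,10)
river: ρ → (10,11,-7)
river: ρ → (-7,17,4)
river: ρ → (4,15,-11)
river: ρ → (-11,7,8)
river: ρ → (8,9,-10)
river: ρ → (-10,11,7)
closes: descent 0, river 10
min |a| on river = 4

4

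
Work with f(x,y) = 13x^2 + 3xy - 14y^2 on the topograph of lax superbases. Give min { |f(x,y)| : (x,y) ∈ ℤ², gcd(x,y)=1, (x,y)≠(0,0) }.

river: ρ → (-14,25,2)
river: ρ → (2,27,-1)
river: ρ → (-1,27,2)
river: ρ → (2,25,-14)
river: ρ → (-14,3,13)
river: ρ → (13,23,-4)
river: ρ → (-4,25,7)
river: ρ → (7,17,-16)
river: ρ → (-16,15,8)
river: ρ → (8,17,-14)
river: ρ → (-14,11,11)
river: ρ → (11,11,-14)
river: ρ → (-14,17,8)
river: ρ → (8,15,-16)
river: ρ → (-16,17,7)
river: ρ → (7,25,-4)
river: ρ → (-4,23,13)
river: ρ → (13,3,-14)
closes: descent 0, river 18
min |a| on river = 1

1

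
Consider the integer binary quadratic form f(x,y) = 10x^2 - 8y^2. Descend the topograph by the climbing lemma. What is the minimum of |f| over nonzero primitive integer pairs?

descent: ρ → (-8,16,2)  [lands on river]
river: ρ → (2,16,-8)
closes: descent 1, river 2
min |a| on river = 2

2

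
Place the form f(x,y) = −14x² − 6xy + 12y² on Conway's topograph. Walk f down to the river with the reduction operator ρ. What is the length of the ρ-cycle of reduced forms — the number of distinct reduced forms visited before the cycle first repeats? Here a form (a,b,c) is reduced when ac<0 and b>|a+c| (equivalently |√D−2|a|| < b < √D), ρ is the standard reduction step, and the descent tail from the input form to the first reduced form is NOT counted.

D = 708, ⌊√D⌋ = 26
descent: ρ → (12,6,-14)  [lands on river]
river: ρ → (-14,22,4)
river: ρ → (4,26,-2)
river: ρ → (-2,26,4)
river: ρ → (4,22,-14)
river: ρ → (-14,6,12)
river: ρ → (12,18,-8)
river: ρ → (-8,14,16)
river: ρ → (16,18,-6)
river: ρ → (-6,18,16)
river: ρ → (16,14,-8)
river: ρ → (-8,18,12)
ρ-cycle length = 12 (tail of 1 descent step not counted)

12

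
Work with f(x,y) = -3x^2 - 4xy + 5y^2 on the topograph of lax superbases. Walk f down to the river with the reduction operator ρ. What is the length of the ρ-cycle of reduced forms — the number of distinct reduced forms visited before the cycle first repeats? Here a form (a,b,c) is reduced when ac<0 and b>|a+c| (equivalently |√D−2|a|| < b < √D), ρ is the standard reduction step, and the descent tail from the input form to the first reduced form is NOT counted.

D = 76, ⌊√D⌋ = 8
descent: ρ → (5,4,-3)  [lands on river]
river: ρ → (-3,8,1)
river: ρ → (1,8,-3)
river: ρ → (-3,4,5)
river: ρ → (5,6,-2)
river: ρ → (-2,6,5)
ρ-cycle length = 6 (tail of 1 descent step not counted)

6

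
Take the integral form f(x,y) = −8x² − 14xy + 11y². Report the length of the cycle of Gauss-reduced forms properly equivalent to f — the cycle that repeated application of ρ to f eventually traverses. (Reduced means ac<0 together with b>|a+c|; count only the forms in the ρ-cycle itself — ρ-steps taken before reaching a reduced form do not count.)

D = 548, ⌊√D⌋ = 23
descent: ρ → (11,14,-8)  [lands on river]
river: ρ → (-8,18,7)
river: ρ → (7,10,-16)
river: ρ → (-16,22,1)
river: ρ → (1,22,-16)
river: ρ → (-16,10,7)
river: ρ → (7,18,-8)
river: ρ → (-8,14,11)
river: ρ → (11,8,-11)
river: ρ → (-11,14,8)
river: ρ → (8,18,-7)
river: ρ → (-7,10,16)
river: ρ → (16,22,-1)
river: ρ → (-1,22,16)
river: ρ → (16,10,-7)
river: ρ → (-7,18,8)
river: ρ → (8,14,-11)
river: ρ → (-11,8,11)
ρ-cycle length = 18 (tail of 1 descent step not counted)

18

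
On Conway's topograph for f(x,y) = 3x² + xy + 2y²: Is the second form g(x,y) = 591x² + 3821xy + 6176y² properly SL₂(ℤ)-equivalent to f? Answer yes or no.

D₁ = -23, D₂ = -23
f: flip: (3,1,2)→(2,-1,3)
f: reduced (well bottom): (2,-1,3) with a≤c, −a<b≤a
g: translate: b→275 (≡3821 mod 1182), so (591,3821,6176)→(591,275,32)
g: flip: (591,275,32)→(32,-275,591)
g: translate: b→-19 (≡-275 mod 64), so (32,-275,591)→(32,-19,3)
g: flip: (32,-19,3)→(3,19,32)
g: translate: b→1 (≡19 mod 6), so (3,19,32)→(3,1,2)
g: flip: (3,1,2)→(2,-1,3)
g: reduced (well bottom): (2,-1,3) with a≤c, −a<b≤a
reduced forms (2, -1, 3) vs (2, -1, 3) ⇒ equivalent

yes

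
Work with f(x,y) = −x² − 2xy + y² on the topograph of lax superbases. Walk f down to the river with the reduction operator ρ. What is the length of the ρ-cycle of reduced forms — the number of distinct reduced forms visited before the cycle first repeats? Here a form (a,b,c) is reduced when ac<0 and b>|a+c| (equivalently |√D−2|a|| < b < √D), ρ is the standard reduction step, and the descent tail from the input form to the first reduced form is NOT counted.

D = 8, ⌊√D⌋ = 2
descent: ρ → (1,2,-1)  [lands on river]
river: ρ → (-1,2,1)
ρ-cycle length = 2 (tail of 1 descent step not counted)

2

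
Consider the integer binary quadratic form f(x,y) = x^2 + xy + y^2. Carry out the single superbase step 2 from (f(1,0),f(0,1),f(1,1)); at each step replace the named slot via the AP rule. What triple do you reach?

start (1,1,3) = (f(1,0),f(0,1),f(1,1))
replace slot 2: 2·(1+3) − 1 = 7 → (1,7,3)

1,7,3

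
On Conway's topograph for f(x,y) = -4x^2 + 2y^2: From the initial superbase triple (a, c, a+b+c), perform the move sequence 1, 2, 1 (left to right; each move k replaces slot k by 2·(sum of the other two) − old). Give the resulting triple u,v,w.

start (-4,2,-2) = (f(1,0),f(0,1),f(1,1))
replace slot 1: 2·(2+(-2)) − (-4) = 4 → (4,2,-2)
replace slot 2: 2·(4+(-2)) − 2 = 2 → (4,2,-2)
replace slot 1: 2·(2+(-2)) − 4 = -4 → (-4,2,-2)

-4,2,-2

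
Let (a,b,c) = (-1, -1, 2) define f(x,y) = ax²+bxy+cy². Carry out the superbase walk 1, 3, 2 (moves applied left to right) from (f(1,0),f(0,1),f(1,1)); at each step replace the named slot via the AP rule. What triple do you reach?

start (-1,2,0) = (f(1,0),f(0,1),f(1,1))
replace slot 1: 2·(2+0) − (-1) = 5 → (5,2,0)
replace slot 3: 2·(5+2) − 0 = 14 → (5,2,14)
replace slot 2: 2·(5+14) − 2 = 36 → (5,36,14)

5,36,14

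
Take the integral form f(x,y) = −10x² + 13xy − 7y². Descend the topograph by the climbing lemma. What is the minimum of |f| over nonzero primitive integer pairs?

translate: b→7 (≡-13 mod 20), so (10,-13,7)→(10,7,4)
flip: (10,7,4)→(4,-7,10)
translate: b→1 (≡-7 mod 8), so (4,-7,10)→(4,1,7)
reduced (well bottom): (4,1,7) with a≤c, −a<b≤a
well minimum |f| = |-4| = 4 (negative-definite)

4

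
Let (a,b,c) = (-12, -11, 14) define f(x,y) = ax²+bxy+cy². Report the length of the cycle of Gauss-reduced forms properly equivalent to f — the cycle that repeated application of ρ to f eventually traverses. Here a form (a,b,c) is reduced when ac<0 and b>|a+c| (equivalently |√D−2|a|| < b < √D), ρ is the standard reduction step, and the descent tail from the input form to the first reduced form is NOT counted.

D = 793, ⌊√D⌋ = 28
descent: ρ → (14,11,-12)  [lands on river]
river: ρ → (-12,13,13)
river: ρ → (13,13,-12)
river: ρ → (-12,11,14)
river: ρ → (14,17,-9)
river: ρ → (-9,19,12)
river: ρ → (12,5,-16)
river: ρ → (-16,27,1)
river: ρ → (1,27,-16)
river: ρ → (-16,5,12)
river: ρ → (12,19,-9)
river: ρ → (-9,17,14)
ρ-cycle length = 12 (tail of 1 descent step not counted)

12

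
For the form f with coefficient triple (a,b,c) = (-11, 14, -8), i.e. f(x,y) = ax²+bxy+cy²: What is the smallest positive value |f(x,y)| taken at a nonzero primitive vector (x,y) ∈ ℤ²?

translate: b→8 (≡-14 mod 22), so (11,-14,8)→(11,8,5)
flip: (11,8,5)→(5,-8,11)
translate: b→2 (≡-8 mod 10), so (5,-8,11)→(5,2,8)
reduced (well bottom): (5,2,8) with a≤c, −a<b≤a
well minimum |f| = |-5| = 5 (negative-definite)

5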